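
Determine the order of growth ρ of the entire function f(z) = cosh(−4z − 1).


cosh(w) is a linear combination of e^{iw} and e^{−iw} (or e^w, e^{−w} in the hyperbolic case), so |cosh(w)| ≤ e^{|w|}. With w = −4z − 1, |w| ≤ 4|z| + 1 = 4r + 1 on |z| = r, giving M(r) ≤ e^{4r + 1}, so ρ ≤ 1. On a suitable ray (z = it for sin/cos; z = t for sinh/cosh, t real → ∞), |cosh(−4z − 1)| grows like e^{4|t|}/2, so ρ ≥ 1. Hence ρ = 1.
Therefore ρ = 1.

Order ρ = 1.


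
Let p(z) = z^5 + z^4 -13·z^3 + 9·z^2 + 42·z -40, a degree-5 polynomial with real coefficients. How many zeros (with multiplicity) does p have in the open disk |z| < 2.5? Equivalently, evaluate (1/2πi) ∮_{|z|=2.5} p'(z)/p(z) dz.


The zeros of p are: -4, (2 + 1i), (2 - 1i), 1, -2.
Their magnitudes are: 4, 2.236, 2.236, 1, 2.
Zeros with |z| < R = 2.5: (2 + 1i), (2 - 1i), 1, -2.
Count = 4.
By the argument principle, (1/2πi) ∮_{|z|=R} p'(z)/p(z) dz equals exactly this count.

Number of zeros inside |z| < 2.5: 4.


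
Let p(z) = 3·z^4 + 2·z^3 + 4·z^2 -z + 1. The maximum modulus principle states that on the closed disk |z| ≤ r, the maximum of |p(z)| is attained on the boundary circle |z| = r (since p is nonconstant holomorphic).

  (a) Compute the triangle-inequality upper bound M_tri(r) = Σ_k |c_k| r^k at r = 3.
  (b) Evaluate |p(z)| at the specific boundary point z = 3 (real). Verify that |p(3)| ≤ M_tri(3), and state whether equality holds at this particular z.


Coefficients: c_0 = 1, c_1 = -1, c_2 = 4, c_3 = 2, c_4 = 3. Radius r = 3.
Part (a). Triangle bound: M_tri(r) = Σ_k |c_k| r^k
  = |1|·3^0 + |-1|·3^1 + |4|·3^2 + |2|·3^3 + |3|·3^4
  = 1 + 3 + 36 + 54 + 243 = 337.
This bounds M(r) := max_{|z|=r} |p(z)| from above; equality holds iff all terms c_k z^k can be made to align in phase at a single z on |z|=r.
Part (b). At z = 3 (real, on the circle |z| = r):
  p(3) = (1)·3^0 + (-1)·3^1 + (4)·3^2 + (2)·3^3 + (3)·3^4 = 331.
  |p(3)| = 331.
Check: |p(3)| = 331 ≤ 337 = M_tri(3). ✓ Equality does not hold at z = 3 (the coefficients have mixed signs, so the terms do not all align in phase there).

M_tri(3) = 337; |p(3)| = 331; equality at z=3: no.


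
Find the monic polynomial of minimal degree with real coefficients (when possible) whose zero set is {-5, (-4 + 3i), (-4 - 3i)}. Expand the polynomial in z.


The polynomial is p(z) = ∏_{α ∈ S} (z − α), where S = {-5, (-4 + 3i), (-4 - 3i)}.
Expanding the product yields: p(z) = z^3 + 13·z^2 + 65·z + 125.
Note conjugate pairs combine to real quadratics: (z − (-4+3i))(z − (-4−3i)) = z² + 8z + 25.
The resulting polynomial has degree 3 and real coefficients as required.

p(z) = z^3 + 13·z^2 + 65·z + 125.


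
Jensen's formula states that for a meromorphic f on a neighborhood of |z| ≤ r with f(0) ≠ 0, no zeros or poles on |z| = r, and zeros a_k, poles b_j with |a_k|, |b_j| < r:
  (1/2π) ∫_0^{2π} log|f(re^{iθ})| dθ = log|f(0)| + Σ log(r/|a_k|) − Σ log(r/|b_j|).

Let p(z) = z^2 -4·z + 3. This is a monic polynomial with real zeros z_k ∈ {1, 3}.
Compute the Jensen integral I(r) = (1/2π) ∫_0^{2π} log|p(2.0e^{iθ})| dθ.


Zeros: 1, 3; r = 2.0.
Inside |z| < r: 1. Outside (|z| ≥ r): 3.
p(0) = 3, so log|p(0)| = log(3) = 1.0986.
Apply Jensen: I(r) = log|p(0)| + Σ_k log(r/|z_k|), summed over zeros inside |z| < r.
  log(r/|z_k|) for z_k = 1: log(2.0/1) = 0.6931
  Outside zeros (3) contribute nothing to the Jensen sum.
Sum over inside zeros: 0.6931.
I(r) = log|p(0)| + (inside sum) = 1.0986 + 0.6931 = 1.7918.
Note: since some zeros are outside |z| ≤ r, the simplified n·log(r) form does NOT apply — only the inside zeros contribute.

I(r) ≈ 1.7918.


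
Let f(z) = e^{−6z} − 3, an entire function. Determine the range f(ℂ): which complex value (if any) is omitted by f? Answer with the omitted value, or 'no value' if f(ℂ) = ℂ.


Little Picard bounds the complement of f(ℂ) to at most one point.
e^{−6z} is never zero on ℂ, so 1·e^{−6z} takes every value in ℂ ∖ {0}. Adding -3 shifts the range to ℂ ∖ {-3}. Thus f omits exactly the value -3.

Omitted value: -3.


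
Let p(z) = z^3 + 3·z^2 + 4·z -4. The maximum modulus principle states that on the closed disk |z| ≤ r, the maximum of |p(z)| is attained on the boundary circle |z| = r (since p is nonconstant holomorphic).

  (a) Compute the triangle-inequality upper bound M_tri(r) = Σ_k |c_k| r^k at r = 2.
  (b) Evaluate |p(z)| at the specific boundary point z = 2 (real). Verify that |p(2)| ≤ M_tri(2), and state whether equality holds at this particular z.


Coefficients: c_0 = -4, c_1 = 4, c_2 = 3, c_3 = 1. Radius r = 2.
Part (a). Triangle bound: M_tri(r) = Σ_k |c_k| r^k
  = |-4|·2^0 + |4|·2^1 + |3|·2^2 + |1|·2^3
  = 4 + 8 + 12 + 8 = 32.
This bounds M(r) := max_{|z|=r} |p(z)| from above; equality holds iff all terms c_k z^k can be made to align in phase at a single z on |z|=r.
Part (b). At z = 2 (real, on the circle |z| = r):
  p(2) = (-4)·2^0 + (4)·2^1 + (3)·2^2 + (1)·2^3 = 24.
  |p(2)| = 24.
Check: |p(2)| = 24 ≤ 32 = M_tri(2). ✓ Equality does not hold at z = 2 (the coefficients have mixed signs, so the terms do not all align in phase there).

M_tri(2) = 32; |p(2)| = 24; equality at z=2: no.


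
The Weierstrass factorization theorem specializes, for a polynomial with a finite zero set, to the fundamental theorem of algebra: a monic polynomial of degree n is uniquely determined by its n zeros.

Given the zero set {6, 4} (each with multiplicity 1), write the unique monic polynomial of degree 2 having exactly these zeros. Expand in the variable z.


The polynomial is p(z) = ∏_{α ∈ S} (z − α), where S = {6, 4}.
Expanding the product yields: p(z) = z^2 -10·z + 24.
The resulting polynomial has degree 2 and real coefficients as required.

p(z) = z^2 -10·z + 24.


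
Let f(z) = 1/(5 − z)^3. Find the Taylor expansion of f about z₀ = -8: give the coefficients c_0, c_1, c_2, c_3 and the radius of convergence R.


Let w = z − z₀, so z = z₀ + w.
Then 5 − z = 5 − (z₀ + w) = (5 − z₀) − w = 13 − w.
f(z) = 1/(13 − w)^3 = (1/(13)^3) · (1 − w/(13))^{−3}.
By the binomial series (1−u)^{−3} = Σ_{n≥0} C(n+2, 2) u^n for |u|<1, with u = w/(13):
  c_n = C(n+2, 2) / (13)^(n+3).
  c_0 = 1/(13)^3 = 1/2197.
  c_1 = 3/(13)^4 = 3/28561.
  c_2 = 6/(13)^5 = 6/371293.
  c_3 = 10/(13)^6 = 10/4826809.
The series is valid for |w/d| < 1, i.e. |z − z₀| < |d|.
Radius of convergence: R = |5 − z₀| = |13| = 13 (distance from z₀ to the singularity z = 5).

c_0 = 1/2197, c_1 = 3/28561, c_2 = 6/371293, c_3 = 10/4826809; R = 13.


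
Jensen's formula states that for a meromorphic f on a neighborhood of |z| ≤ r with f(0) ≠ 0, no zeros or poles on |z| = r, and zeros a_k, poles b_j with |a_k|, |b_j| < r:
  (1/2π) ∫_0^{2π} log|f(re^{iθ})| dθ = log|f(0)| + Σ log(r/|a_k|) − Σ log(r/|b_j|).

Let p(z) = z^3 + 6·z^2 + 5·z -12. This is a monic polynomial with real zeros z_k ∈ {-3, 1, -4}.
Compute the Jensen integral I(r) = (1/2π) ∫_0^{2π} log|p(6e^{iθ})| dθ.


Zeros: -4, -3, 1; r = 6.
Inside |z| < r: -4, -3, 1. Outside (|z| ≥ r): ∅.
p(0) = -12, so log|p(0)| = log(12) = 2.4849.
Apply Jensen: I(r) = log|p(0)| + Σ_k log(r/|z_k|), summed over zeros inside |z| < r.
  log(r/|z_k|) for z_k = -3: log(6/3) = 0.6931
  log(r/|z_k|) for z_k = 1: log(6/1) = 1.7918
  log(r/|z_k|) for z_k = -4: log(6/4) = 0.4055
Sum over inside zeros: 2.8904.
I(r) = log|p(0)| + (inside sum) = 2.4849 + 2.8904 = 5.3753.
Closed form (all zeros inside, monic): I(r) = n·log(r) = 3·log(6) = 5.3753. ✓

I(r) ≈ 5.3753.


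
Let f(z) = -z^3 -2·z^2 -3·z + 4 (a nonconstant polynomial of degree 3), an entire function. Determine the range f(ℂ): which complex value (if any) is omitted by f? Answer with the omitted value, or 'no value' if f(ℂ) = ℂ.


Little Picard bounds the complement of f(ℂ) to at most one point.
For every w ∈ ℂ, the equation p(z) − w = 0 is a nonconstant polynomial in z and hence has at least one root by the fundamental theorem of algebra. So p is surjective onto ℂ, omitting no value.

Omitted value: no value.


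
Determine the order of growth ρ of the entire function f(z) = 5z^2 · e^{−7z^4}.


M(r) = max_{|z|=r} |5|·|z|^2·|e^{−7z^4}| = 5·r^2 · e^{7r^4} (the factors attain their maxima compatibly on |z|=r). Then log M(r) = log 5 + 2·log r + 7r^4, dominated by the last term, so log log M(r) ~ 4·log r. The polynomial factor 5z^2 contributes only a log r term and does not affect the order. ρ = 4.
Therefore ρ = 4.

Order ρ = 4.


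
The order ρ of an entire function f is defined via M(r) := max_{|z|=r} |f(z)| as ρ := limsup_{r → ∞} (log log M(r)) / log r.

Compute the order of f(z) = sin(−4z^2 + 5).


Write sin(w) = (e^{iw} ± e^{−iw})/(2 or 2i), so |sin(w)| ≤ e^{|w|}. With w = −4z^2 + 5, |w| ≤ 4r^2 + 5 on |z|=r, giving M(r) ≤ e^{4r^2 + 5} and ρ ≤ 2. For the lower bound, choose z on |z|=r with -4z^2 purely imaginary of modulus 4r^2; then |sin(−4z^2 + 5)| grows like e^{4r^2}/2, so ρ ≥ 2. Hence ρ = 2.
Therefore ρ = 2.

Order ρ = 2.


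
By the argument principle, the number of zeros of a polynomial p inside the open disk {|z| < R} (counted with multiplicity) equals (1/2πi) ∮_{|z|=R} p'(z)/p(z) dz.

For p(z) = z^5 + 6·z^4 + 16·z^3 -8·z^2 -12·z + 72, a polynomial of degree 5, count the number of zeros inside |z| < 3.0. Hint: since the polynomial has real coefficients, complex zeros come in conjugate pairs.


The zeros of p are: (-3 + 3i), (-3 - 3i), (1 + 1i), (1 - 1i), -2.
Their magnitudes are: 4.243, 4.243, 1.414, 1.414, 2.
Zeros with |z| < R = 3.0: (1 + 1i), (1 - 1i), -2.
Count = 3.
By the argument principle, (1/2πi) ∮_{|z|=R} p'(z)/p(z) dz equals exactly this count.

Number of zeros inside |z| < 3.0: 3.


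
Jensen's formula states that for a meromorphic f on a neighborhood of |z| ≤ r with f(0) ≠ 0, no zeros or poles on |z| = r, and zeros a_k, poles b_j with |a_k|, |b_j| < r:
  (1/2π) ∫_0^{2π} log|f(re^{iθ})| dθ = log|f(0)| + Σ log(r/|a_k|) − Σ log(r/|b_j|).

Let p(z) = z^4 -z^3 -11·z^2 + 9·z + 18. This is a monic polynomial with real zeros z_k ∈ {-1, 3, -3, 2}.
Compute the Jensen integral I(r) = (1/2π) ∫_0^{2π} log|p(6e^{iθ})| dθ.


Zeros: -3, -1, 2, 3; r = 6.
Inside |z| < r: -3, -1, 2, 3. Outside (|z| ≥ r): ∅.
p(0) = 18, so log|p(0)| = log(18) = 2.8904.
Apply Jensen: I(r) = log|p(0)| + Σ_k log(r/|z_k|), summed over zeros inside |z| < r.
  log(r/|z_k|) for z_k = -1: log(6/1) = 1.7918
  log(r/|z_k|) for z_k = 3: log(6/3) = 0.6931
  log(r/|z_k|) for z_k = -3: log(6/3) = 0.6931
  log(r/|z_k|) for z_k = 2: log(6/2) = 1.0986
Sum over inside zeros: 4.2767.
I(r) = log|p(0)| + (inside sum) = 2.8904 + 4.2767 = 7.1670.
Closed form (all zeros inside, monic): I(r) = n·log(r) = 4·log(6) = 7.1670. ✓

I(r) ≈ 7.1670.


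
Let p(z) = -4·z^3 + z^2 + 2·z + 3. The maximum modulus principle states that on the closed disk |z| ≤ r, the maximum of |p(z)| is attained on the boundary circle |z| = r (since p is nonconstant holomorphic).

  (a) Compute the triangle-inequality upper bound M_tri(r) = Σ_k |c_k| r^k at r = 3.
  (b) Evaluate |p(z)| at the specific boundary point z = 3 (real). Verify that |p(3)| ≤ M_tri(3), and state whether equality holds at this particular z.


Coefficients: c_0 = 3, c_1 = 2, c_2 = 1, c_3 = -4. Radius r = 3.
Part (a). Triangle bound: M_tri(r) = Σ_k |c_k| r^k
  = |3|·3^0 + |2|·3^1 + |1|·3^2 + |-4|·3^3
  = 3 + 6 + 9 + 108 = 126.
This bounds M(r) := max_{|z|=r} |p(z)| from above; equality holds iff all terms c_k z^k can be made to align in phase at a single z on |z|=r.
Part (b). At z = 3 (real, on the circle |z| = r):
  p(3) = (3)·3^0 + (2)·3^1 + (1)·3^2 + (-4)·3^3 = -90.
  |p(3)| = 90.
Check: |p(3)| = 90 ≤ 126 = M_tri(3). ✓ Equality does not hold at z = 3 (the coefficients have mixed signs, so the terms do not all align in phase there).

M_tri(3) = 126; |p(3)| = 90; equality at z=3: no.


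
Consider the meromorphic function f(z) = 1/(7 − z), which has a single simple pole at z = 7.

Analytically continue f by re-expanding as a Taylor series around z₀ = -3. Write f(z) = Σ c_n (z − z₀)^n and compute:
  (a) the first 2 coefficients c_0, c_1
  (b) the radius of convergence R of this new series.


Let w = z − z₀, so z = z₀ + w.
Then 7 − z = 7 − (z₀ + w) = (7 − z₀) − w = 10 − w.
f(z) = 1/(10 − w) = (1/(10)) · 1/(1 − w/(10)) = Σ_{n≥0} w^n / (10)^(n+1).
So c_n = 1/(10)^(n+1):
  c_0 = 1/(10)^1 = 1/10.
  c_1 = 1/(10)^2 = 1/100.
The series is valid for |w/d| < 1, i.e. |z − z₀| < |d|.
Radius of convergence: R = |7 − z₀| = |10| = 10 (distance from z₀ to the singularity z = 7).

c_0 = 1/10, c_1 = 1/100; R = 10.


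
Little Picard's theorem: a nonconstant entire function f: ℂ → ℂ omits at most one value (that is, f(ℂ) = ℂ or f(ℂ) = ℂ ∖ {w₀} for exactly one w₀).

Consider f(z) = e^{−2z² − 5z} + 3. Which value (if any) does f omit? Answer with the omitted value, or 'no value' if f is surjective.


Little Picard bounds the complement of f(ℂ) to at most one point.
The exponent g(z) = −2z² − 5z is a nonconstant polynomial, hence surjective onto ℂ. So e^{g(z)} takes every value in {e^w : w ∈ ℂ} = ℂ ∖ {0}. Adding 3 shifts the range to ℂ ∖ {3}. f omits exactly 3.

Omitted value: 3.


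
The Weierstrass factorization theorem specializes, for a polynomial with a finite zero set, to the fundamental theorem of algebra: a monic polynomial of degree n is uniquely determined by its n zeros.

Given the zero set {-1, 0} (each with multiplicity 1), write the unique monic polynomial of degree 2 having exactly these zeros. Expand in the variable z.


The polynomial is p(z) = ∏_{α ∈ S} (z − α), where S = {-1, 0}.
Expanding the product yields: p(z) = z^2 + z.
The resulting polynomial has degree 2 and real coefficients as required.

p(z) = z^2 + z.


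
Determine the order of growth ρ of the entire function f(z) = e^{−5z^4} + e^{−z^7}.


Each summand is entire of order 4 and 7 respectively (as in the single-exponential case). The order of a sum is at most the max of the orders, so ρ ≤ 7. For the lower bound: on |z|=r choose arg z so that -1z^7 is real positive; then |e^{-1z^7}| = e^{1r^7} while |e^{-5z^4}| ≤ e^{5r^4} = o(e^{1r^7}). So |f| ≥ e^{1r^7}(1 − o(1)) and ρ ≥ 7. Hence ρ = max(4, 7) = 7.
Therefore ρ = 7.

Order ρ = 7.


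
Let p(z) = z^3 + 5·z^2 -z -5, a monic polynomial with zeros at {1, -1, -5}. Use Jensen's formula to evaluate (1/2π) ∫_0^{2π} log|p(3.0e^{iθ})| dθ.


Zeros: -5, -1, 1; r = 3.0.
Inside |z| < r: -1, 1. Outside (|z| ≥ r): -5.
p(0) = -5, so log|p(0)| = log(5) = 1.6094.
Apply Jensen: I(r) = log|p(0)| + Σ_k log(r/|z_k|), summed over zeros inside |z| < r.
  log(r/|z_k|) for z_k = 1: log(3.0/1) = 1.0986
  log(r/|z_k|) for z_k = -1: log(3.0/1) = 1.0986
  Outside zeros (-5) contribute nothing to the Jensen sum.
Sum over inside zeros: 2.1972.
I(r) = log|p(0)| + (inside sum) = 1.6094 + 2.1972 = 3.8067.
Note: since some zeros are outside |z| ≤ r, the simplified n·log(r) form does NOT apply — only the inside zeros contribute.

I(r) ≈ 3.8067.


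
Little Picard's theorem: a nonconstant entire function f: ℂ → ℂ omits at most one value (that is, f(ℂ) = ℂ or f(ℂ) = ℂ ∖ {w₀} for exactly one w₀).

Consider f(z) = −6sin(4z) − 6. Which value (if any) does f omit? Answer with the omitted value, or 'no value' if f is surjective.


Little Picard bounds the complement of f(ℂ) to at most one point.
sin is entire and surjective onto ℂ: for every w ∈ ℂ, sin(ζ) = w has a solution ζ ∈ ℂ (e.g., via the complex inverse arcsin). With ζ = 4z this gives z = ζ/(4). Then -6·sin(4z) takes every value in -6·ℂ = ℂ, and adding -6 is a bijection of ℂ. So f is surjective and omits no value. (Note: only on the real line is sin bounded by [−1, 1].)

Omitted value: no value.


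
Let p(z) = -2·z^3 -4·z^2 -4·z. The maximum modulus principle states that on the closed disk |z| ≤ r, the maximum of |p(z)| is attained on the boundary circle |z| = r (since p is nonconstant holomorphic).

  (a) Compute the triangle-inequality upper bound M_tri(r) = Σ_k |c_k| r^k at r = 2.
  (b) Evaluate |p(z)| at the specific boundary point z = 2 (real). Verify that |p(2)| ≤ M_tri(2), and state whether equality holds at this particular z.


Coefficients: c_0 = 0, c_1 = -4, c_2 = -4, c_3 = -2. Radius r = 2.
Part (a). Triangle bound: M_tri(r) = Σ_k |c_k| r^k
  = |0|·2^0 + |-4|·2^1 + |-4|·2^2 + |-2|·2^3
  = 0 + 8 + 16 + 16 = 40.
This bounds M(r) := max_{|z|=r} |p(z)| from above; equality holds iff all terms c_k z^k can be made to align in phase at a single z on |z|=r.
Part (b). At z = 2 (real, on the circle |z| = r):
  p(2) = (0)·2^0 + (-4)·2^1 + (-4)·2^2 + (-2)·2^3 = -40.
  |p(2)| = 40.
Since all nonzero coefficients share the same sign, |p(2)| = 40 = M_tri(2); the triangle bound is attained at z = 2, so in fact M(r) = 40.

M_tri(2) = 40; |p(2)| = 40; equality at z=2: yes.


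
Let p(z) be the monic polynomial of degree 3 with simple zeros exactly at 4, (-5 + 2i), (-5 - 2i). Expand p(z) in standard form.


The polynomial is p(z) = ∏_{α ∈ S} (z − α), where S = {4, (-5 + 2i), (-5 - 2i)}.
Expanding the product yields: p(z) = z^3 + 6·z^2 -11·z -116.
Note conjugate pairs combine to real quadratics: (z − (-5+2i))(z − (-5−2i)) = z² + 10z + 29.
The resulting polynomial has degree 3 and real coefficients as required.

p(z) = z^3 + 6·z^2 -11·z -116.


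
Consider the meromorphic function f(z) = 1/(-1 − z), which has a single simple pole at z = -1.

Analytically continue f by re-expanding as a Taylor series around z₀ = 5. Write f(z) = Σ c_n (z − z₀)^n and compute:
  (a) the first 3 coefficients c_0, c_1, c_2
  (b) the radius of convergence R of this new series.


Let w = z − z₀, so z = z₀ + w.
Then -1 − z = -1 − (z₀ + w) = (-1 − z₀) − w = -6 − w.
f(z) = 1/(-6 − w) = (1/(-6)) · 1/(1 − w/(-6)) = Σ_{n≥0} w^n / (-6)^(n+1).
So c_n = 1/(-6)^(n+1):
  c_0 = 1/(-6)^1 = -1/6.
  c_1 = 1/(-6)^2 = 1/36.
  c_2 = 1/(-6)^3 = -1/216.
The series is valid for |w/d| < 1, i.e. |z − z₀| < |d|.
Radius of convergence: R = |-1 − z₀| = |-6| = 6 (distance from z₀ to the singularity z = -1).

c_0 = -1/6, c_1 = 1/36, c_2 = -1/216; R = 6.


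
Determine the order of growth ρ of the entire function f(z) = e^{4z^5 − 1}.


|e^{4z^5 − 1}| = e^{Re(4·z^5) + -1} ≤ e^{4|z|^5 + -1} = e^{4r^5 + -1} on |z| = r, so ρ ≤ 5. Choosing z on |z|=r so that 4·z^5 is real positive (always possible by picking arg z appropriately) gives |f(z)| = e^{4r^5 + -1}, matching the bound. The additive constant -1 does not affect log log M(r) ~ 5·log r. Hence ρ = 5.
Therefore ρ = 5.

Order ρ = 5.


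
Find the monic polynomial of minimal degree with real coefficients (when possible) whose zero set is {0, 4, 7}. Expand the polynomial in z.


The polynomial is p(z) = ∏_{α ∈ S} (z − α), where S = {0, 4, 7}.
Expanding the product yields: p(z) = z^3 -11·z^2 + 28·z.
The resulting polynomial has degree 3 and real coefficients as required.

p(z) = z^3 -11·z^2 + 28·z.


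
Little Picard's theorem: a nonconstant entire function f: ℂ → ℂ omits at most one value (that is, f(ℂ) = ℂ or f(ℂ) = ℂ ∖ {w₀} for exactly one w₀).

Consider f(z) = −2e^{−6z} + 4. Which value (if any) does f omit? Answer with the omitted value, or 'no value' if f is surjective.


Little Picard bounds the complement of f(ℂ) to at most one point.
e^{−6z} is never zero on ℂ, so -2·e^{−6z} takes every value in ℂ ∖ {0}. Adding 4 shifts the range to ℂ ∖ {4}. Thus f omits exactly the value 4.

Omitted value: 4.


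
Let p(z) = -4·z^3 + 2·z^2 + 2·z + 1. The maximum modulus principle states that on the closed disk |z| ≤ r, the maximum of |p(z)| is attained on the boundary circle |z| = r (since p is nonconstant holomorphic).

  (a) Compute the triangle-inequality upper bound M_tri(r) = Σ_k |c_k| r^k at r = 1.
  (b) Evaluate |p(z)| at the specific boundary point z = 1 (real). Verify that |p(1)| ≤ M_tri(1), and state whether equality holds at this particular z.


Coefficients: c_0 = 1, c_1 = 2, c_2 = 2, c_3 = -4. Radius r = 1.
Part (a). Triangle bound: M_tri(r) = Σ_k |c_k| r^k
  = |1|·1^0 + |2|·1^1 + |2|·1^2 + |-4|·1^3
  = 1 + 2 + 2 + 4 = 9.
This bounds M(r) := max_{|z|=r} |p(z)| from above; equality holds iff all terms c_k z^k can be made to align in phase at a single z on |z|=r.
Part (b). At z = 1 (real, on the circle |z| = r):
  p(1) = (1)·1^0 + (2)·1^1 + (2)·1^2 + (-4)·1^3 = 1.
  |p(1)| = 1.
Check: |p(1)| = 1 ≤ 9 = M_tri(1). ✓ Equality does not hold at z = 1 (the coefficients have mixed signs, so the terms do not all align in phase there).

M_tri(1) = 9; |p(1)| = 1; equality at z=1: no.


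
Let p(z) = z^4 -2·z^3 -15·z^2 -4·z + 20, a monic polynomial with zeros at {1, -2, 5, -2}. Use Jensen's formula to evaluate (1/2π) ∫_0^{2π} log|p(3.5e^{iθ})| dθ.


Zeros: -2, -2, 1, 5; r = 3.5.
Inside |z| < r: -2, -2, 1. Outside (|z| ≥ r): 5.
p(0) = 20, so log|p(0)| = log(20) = 2.9957.
Apply Jensen: I(r) = log|p(0)| + Σ_k log(r/|z_k|), summed over zeros inside |z| < r.
  log(r/|z_k|) for z_k = 1: log(3.5/1) = 1.2528
  log(r/|z_k|) for z_k = -2: log(3.5/2) = 0.5596
  log(r/|z_k|) for z_k = -2: log(3.5/2) = 0.5596
  Outside zeros (5) contribute nothing to the Jensen sum.
Sum over inside zeros: 2.3720.
I(r) = log|p(0)| + (inside sum) = 2.9957 + 2.3720 = 5.3677.
Note: since some zeros are outside |z| ≤ r, the simplified n·log(r) form does NOT apply — only the inside zeros contribute.

I(r) ≈ 5.3677.


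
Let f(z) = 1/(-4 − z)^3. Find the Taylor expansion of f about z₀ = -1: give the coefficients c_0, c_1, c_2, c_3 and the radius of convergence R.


Let w = z − z₀, so z = z₀ + w.
Then -4 − z = -4 − (z₀ + w) = (-4 − z₀) − w = -3 − w.
f(z) = 1/(-3 − w)^3 = (1/(-3)^3) · (1 − w/(-3))^{−3}.
By the binomial series (1−u)^{−3} = Σ_{n≥0} C(n+2, 2) u^n for |u|<1, with u = w/(-3):
  c_n = C(n+2, 2) / (-3)^(n+3).
  c_0 = 1/(-3)^3 = -1/27.
  c_1 = 3/(-3)^4 = 1/27.
  c_2 = 6/(-3)^5 = -2/81.
  c_3 = 10/(-3)^6 = 10/729.
The series is valid for |w/d| < 1, i.e. |z − z₀| < |d|.
Radius of convergence: R = |-4 − z₀| = |-3| = 3 (distance from z₀ to the singularity z = -4).

c_0 = -1/27, c_1 = 1/27, c_2 = -2/81, c_3 = 10/729; R = 3.


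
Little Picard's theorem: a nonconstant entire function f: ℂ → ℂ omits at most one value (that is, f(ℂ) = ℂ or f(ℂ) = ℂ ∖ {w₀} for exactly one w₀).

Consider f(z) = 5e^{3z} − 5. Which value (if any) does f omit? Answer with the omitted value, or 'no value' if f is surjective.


Little Picard bounds the complement of f(ℂ) to at most one point.
e^{3z} is never zero on ℂ, so 5·e^{3z} takes every value in ℂ ∖ {0}. Adding -5 shifts the range to ℂ ∖ {-5}. Thus f omits exactly the value -5.

Omitted value: -5.


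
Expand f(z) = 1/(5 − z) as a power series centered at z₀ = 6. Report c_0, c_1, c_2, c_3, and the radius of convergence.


Let w = z − z₀, so z = z₀ + w.
Then 5 − z = 5 − (z₀ + w) = (5 − z₀) − w = -1 − w.
f(z) = 1/(-1 − w) = (1/(-1)) · 1/(1 − w/(-1)) = Σ_{n≥0} w^n / (-1)^(n+1).
So c_n = 1/(-1)^(n+1):
  c_0 = 1/(-1)^1 = -1.
  c_1 = 1/(-1)^2 = 1.
  c_2 = 1/(-1)^3 = -1.
  c_3 = 1/(-1)^4 = 1.
The series is valid for |w/d| < 1, i.e. |z − z₀| < |d|.
Radius of convergence: R = |5 − z₀| = |-1| = 1 (distance from z₀ to the singularity z = 5).

c_0 = -1, c_1 = 1, c_2 = -1, c_3 = 1; R = 1.


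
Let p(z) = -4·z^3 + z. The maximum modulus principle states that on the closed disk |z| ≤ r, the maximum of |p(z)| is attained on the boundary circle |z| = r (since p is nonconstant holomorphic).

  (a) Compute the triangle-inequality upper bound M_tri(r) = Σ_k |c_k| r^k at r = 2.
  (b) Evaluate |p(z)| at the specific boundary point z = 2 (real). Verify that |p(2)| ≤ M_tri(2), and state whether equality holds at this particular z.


Coefficients: c_0 = 0, c_1 = 1, c_2 = 0, c_3 = -4. Radius r = 2.
Part (a). Triangle bound: M_tri(r) = Σ_k |c_k| r^k
  = |0|·2^0 + |1|·2^1 + |0|·2^2 + |-4|·2^3
  = 0 + 2 + 0 + 32 = 34.
This bounds M(r) := max_{|z|=r} |p(z)| from above; equality holds iff all terms c_k z^k can be made to align in phase at a single z on |z|=r.
Part (b). At z = 2 (real, on the circle |z| = r):
  p(2) = (0)·2^0 + (1)·2^1 + (0)·2^2 + (-4)·2^3 = -30.
  |p(2)| = 30.
Check: |p(2)| = 30 ≤ 34 = M_tri(2). ✓ Equality does not hold at z = 2 (the coefficients have mixed signs, so the terms do not all align in phase there).

M_tri(2) = 34; |p(2)| = 30; equality at z=2: no.


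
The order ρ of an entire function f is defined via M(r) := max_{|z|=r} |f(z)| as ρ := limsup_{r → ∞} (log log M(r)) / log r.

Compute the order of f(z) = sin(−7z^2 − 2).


Write sin(w) = (e^{iw} ± e^{−iw})/(2 or 2i), so |sin(w)| ≤ e^{|w|}. With w = −7z^2 − 2, |w| ≤ 7r^2 + 2 on |z|=r, giving M(r) ≤ e^{7r^2 + 2} and ρ ≤ 2. For the lower bound, choose z on |z|=r with -7z^2 purely imaginary of modulus 7r^2; then |sin(−7z^2 − 2)| grows like e^{7r^2}/2, so ρ ≥ 2. Hence ρ = 2.
Therefore ρ = 2.

Order ρ = 2.


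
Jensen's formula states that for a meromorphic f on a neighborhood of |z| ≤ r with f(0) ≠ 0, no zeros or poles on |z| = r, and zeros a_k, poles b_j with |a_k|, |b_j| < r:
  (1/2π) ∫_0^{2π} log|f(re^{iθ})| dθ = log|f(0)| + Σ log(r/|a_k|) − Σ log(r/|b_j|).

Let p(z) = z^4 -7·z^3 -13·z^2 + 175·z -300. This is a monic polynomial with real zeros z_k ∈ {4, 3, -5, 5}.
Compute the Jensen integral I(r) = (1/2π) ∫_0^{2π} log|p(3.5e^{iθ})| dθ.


Zeros: -5, 3, 4, 5; r = 3.5.
Inside |z| < r: 3. Outside (|z| ≥ r): -5, 4, 5.
p(0) = -300, so log|p(0)| = log(300) = 5.7038.
Apply Jensen: I(r) = log|p(0)| + Σ_k log(r/|z_k|), summed over zeros inside |z| < r.
  log(r/|z_k|) for z_k = 3: log(3.5/3) = 0.1542
  Outside zeros (-5, 4, 5) contribute nothing to the Jensen sum.
Sum over inside zeros: 0.1542.
I(r) = log|p(0)| + (inside sum) = 5.7038 + 0.1542 = 5.8579.
Note: since some zeros are outside |z| ≤ r, the simplified n·log(r) form does NOT apply — only the inside zeros contribute.

I(r) ≈ 5.8579.


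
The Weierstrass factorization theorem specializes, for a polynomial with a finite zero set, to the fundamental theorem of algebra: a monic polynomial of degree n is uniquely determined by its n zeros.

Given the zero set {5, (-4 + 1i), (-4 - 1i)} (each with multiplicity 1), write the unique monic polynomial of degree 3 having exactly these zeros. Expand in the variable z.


The polynomial is p(z) = ∏_{α ∈ S} (z − α), where S = {5, (-4 + 1i), (-4 - 1i)}.
Expanding the product yields: p(z) = z^3 + 3·z^2 -23·z -85.
Note conjugate pairs combine to real quadratics: (z − (-4+1i))(z − (-4−1i)) = z² + 8z + 17.
The resulting polynomial has degree 3 and real coefficients as required.

p(z) = z^3 + 3·z^2 -23·z -85.


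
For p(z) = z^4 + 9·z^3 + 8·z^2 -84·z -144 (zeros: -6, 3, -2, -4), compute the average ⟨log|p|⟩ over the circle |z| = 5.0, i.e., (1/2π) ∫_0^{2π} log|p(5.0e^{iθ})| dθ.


Zeros: -6, -4, -2, 3; r = 5.0.
Inside |z| < r: -4, -2, 3. Outside (|z| ≥ r): -6.
p(0) = -144, so log|p(0)| = log(144) = 4.9698.
Apply Jensen: I(r) = log|p(0)| + Σ_k log(r/|z_k|), summed over zeros inside |z| < r.
  log(r/|z_k|) for z_k = 3: log(5.0/3) = 0.5108
  log(r/|z_k|) for z_k = -2: log(5.0/2) = 0.9163
  log(r/|z_k|) for z_k = -4: log(5.0/4) = 0.2231
  Outside zeros (-6) contribute nothing to the Jensen sum.
Sum over inside zeros: 1.6503.
I(r) = log|p(0)| + (inside sum) = 4.9698 + 1.6503 = 6.6201.
Note: since some zeros are outside |z| ≤ r, the simplified n·log(r) form does NOT apply — only the inside zeros contribute.

I(r) ≈ 6.6201.


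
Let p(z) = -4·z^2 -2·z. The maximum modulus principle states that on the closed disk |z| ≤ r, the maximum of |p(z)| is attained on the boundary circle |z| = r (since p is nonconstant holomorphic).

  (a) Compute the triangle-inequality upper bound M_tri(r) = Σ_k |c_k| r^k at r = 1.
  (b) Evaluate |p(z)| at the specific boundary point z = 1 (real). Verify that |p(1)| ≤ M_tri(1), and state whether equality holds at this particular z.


Coefficients: c_0 = 0, c_1 = -2, c_2 = -4. Radius r = 1.
Part (a). Triangle bound: M_tri(r) = Σ_k |c_k| r^k
  = |0|·1^0 + |-2|·1^1 + |-4|·1^2
  = 0 + 2 + 4 = 6.
This bounds M(r) := max_{|z|=r} |p(z)| from above; equality holds iff all terms c_k z^k can be made to align in phase at a single z on |z|=r.
Part (b). At z = 1 (real, on the circle |z| = r):
  p(1) = (0)·1^0 + (-2)·1^1 + (-4)·1^2 = -6.
  |p(1)| = 6.
Since all nonzero coefficients share the same sign, |p(1)| = 6 = M_tri(1); the triangle bound is attained at z = 1, so in fact M(r) = 6.

M_tri(1) = 6; |p(1)| = 6; equality at z=1: yes.


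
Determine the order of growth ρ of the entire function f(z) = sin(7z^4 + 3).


Write sin(w) = (e^{iw} ± e^{−iw})/(2 or 2i), so |sin(w)| ≤ e^{|w|}. With w = 7z^4 + 3, |w| ≤ 7r^4 + 3 on |z|=r, giving M(r) ≤ e^{7r^4 + 3} and ρ ≤ 4. For the lower bound, choose z on |z|=r with 7z^4 purely imaginary of modulus 7r^4; then |sin(7z^4 + 3)| grows like e^{7r^4}/2, so ρ ≥ 4. Hence ρ = 4.
Therefore ρ = 4.

Order ρ = 4.


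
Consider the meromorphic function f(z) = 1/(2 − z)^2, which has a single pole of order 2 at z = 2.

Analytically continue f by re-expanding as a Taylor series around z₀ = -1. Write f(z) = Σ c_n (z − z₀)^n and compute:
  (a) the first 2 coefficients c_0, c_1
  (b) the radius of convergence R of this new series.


Let w = z − z₀, so z = z₀ + w.
Then 2 − z = 2 − (z₀ + w) = (2 − z₀) − w = 3 − w.
f(z) = 1/(3 − w)^2 = (1/(3)^2) · (1 − w/(3))^{−2}.
By the binomial series (1−u)^{−2} = Σ_{n≥0} C(n+1, 1) u^n for |u|<1, with u = w/(3):
  c_n = C(n+1, 1) / (3)^(n+2).
  c_0 = 1/(3)^2 = 1/9.
  c_1 = 2/(3)^3 = 2/27.
The series is valid for |w/d| < 1, i.e. |z − z₀| < |d|.
Radius of convergence: R = |2 − z₀| = |3| = 3 (distance from z₀ to the singularity z = 2).

c_0 = 1/9, c_1 = 2/27; R = 3.


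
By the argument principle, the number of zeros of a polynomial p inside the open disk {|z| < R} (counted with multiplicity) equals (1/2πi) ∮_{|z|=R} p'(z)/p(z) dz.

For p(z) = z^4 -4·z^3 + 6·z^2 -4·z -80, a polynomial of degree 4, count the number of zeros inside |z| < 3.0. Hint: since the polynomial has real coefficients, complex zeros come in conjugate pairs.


The zeros of p are: (1 + 3i), (1 - 3i), -2, 4.
Their magnitudes are: 3.162, 3.162, 2, 4.
Zeros with |z| < R = 3.0: -2.
Count = 1.
By the argument principle, (1/2πi) ∮_{|z|=R} p'(z)/p(z) dz equals exactly this count.

Number of zeros inside |z| < 3.0: 1.


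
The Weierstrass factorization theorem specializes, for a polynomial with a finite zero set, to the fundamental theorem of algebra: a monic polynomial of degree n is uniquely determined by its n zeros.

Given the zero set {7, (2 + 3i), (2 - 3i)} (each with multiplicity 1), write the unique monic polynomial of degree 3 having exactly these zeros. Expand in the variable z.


The polynomial is p(z) = ∏_{α ∈ S} (z − α), where S = {7, (2 + 3i), (2 - 3i)}.
Expanding the product yields: p(z) = z^3 -11·z^2 + 41·z -91.
Note conjugate pairs combine to real quadratics: (z − (2+3i))(z − (2−3i)) = z² − 4z + 13.
The resulting polynomial has degree 3 and real coefficients as required.

p(z) = z^3 -11·z^2 + 41·z -91.


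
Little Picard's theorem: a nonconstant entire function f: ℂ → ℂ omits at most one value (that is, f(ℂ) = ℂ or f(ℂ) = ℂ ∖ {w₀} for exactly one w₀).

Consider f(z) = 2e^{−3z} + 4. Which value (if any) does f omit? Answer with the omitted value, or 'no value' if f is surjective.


Little Picard bounds the complement of f(ℂ) to at most one point.
e^{−3z} is never zero on ℂ, so 2·e^{−3z} takes every value in ℂ ∖ {0}. Adding 4 shifts the range to ℂ ∖ {4}. Thus f omits exactly the value 4.

Omitted value: 4.


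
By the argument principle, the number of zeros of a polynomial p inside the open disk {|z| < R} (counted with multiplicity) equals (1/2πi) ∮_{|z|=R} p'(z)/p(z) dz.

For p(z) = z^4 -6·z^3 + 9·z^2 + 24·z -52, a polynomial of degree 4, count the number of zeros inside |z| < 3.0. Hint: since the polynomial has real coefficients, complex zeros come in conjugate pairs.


The zeros of p are: (3 + 2i), (3 - 2i), 2, -2.
Their magnitudes are: 3.606, 3.606, 2, 2.
Zeros with |z| < R = 3.0: 2, -2.
Count = 2.
By the argument principle, (1/2πi) ∮_{|z|=R} p'(z)/p(z) dz equals exactly this count.

Number of zeros inside |z| < 3.0: 2.


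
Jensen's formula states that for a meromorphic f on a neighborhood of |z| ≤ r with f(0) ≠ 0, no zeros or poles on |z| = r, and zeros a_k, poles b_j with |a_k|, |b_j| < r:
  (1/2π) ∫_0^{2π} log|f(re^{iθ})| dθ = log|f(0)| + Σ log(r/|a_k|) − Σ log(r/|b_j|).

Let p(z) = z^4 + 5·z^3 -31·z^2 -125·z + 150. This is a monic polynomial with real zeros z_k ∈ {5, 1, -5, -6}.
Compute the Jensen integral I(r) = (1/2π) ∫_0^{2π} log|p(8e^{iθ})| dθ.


Zeros: -6, -5, 1, 5; r = 8.
Inside |z| < r: -6, -5, 1, 5. Outside (|z| ≥ r): ∅.
p(0) = 150, so log|p(0)| = log(150) = 5.0106.
Apply Jensen: I(r) = log|p(0)| + Σ_k log(r/|z_k|), summed over zeros inside |z| < r.
  log(r/|z_k|) for z_k = 5: log(8/5) = 0.4700
  log(r/|z_k|) for z_k = 1: log(8/1) = 2.0794
  log(r/|z_k|) for z_k = -5: log(8/5) = 0.4700
  log(r/|z_k|) for z_k = -6: log(8/6) = 0.2877
Sum over inside zeros: 3.3071.
I(r) = log|p(0)| + (inside sum) = 5.0106 + 3.3071 = 8.3178.
Closed form (all zeros inside, monic): I(r) = n·log(r) = 4·log(8) = 8.3178. ✓

I(r) ≈ 8.3178.


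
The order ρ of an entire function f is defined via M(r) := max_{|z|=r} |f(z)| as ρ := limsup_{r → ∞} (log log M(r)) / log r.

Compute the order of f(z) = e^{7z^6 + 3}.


|e^{7z^6 + 3}| = e^{Re(7·z^6) + 3} ≤ e^{7|z|^6 + 3} = e^{7r^6 + 3} on |z| = r, so ρ ≤ 6. Choosing z on |z|=r so that 7·z^6 is real positive (always possible by picking arg z appropriately) gives |f(z)| = e^{7r^6 + 3}, matching the bound. The additive constant 3 does not affect log log M(r) ~ 6·log r. Hence ρ = 6.
Therefore ρ = 6.

Order ρ = 6.


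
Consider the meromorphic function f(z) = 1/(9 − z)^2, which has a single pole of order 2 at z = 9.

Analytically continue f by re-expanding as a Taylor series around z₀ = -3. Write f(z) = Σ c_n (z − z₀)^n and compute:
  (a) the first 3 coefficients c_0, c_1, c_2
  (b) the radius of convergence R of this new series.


Let w = z − z₀, so z = z₀ + w.
Then 9 − z = 9 − (z₀ + w) = (9 − z₀) − w = 12 − w.
f(z) = 1/(12 − w)^2 = (1/(12)^2) · (1 − w/(12))^{−2}.
By the binomial series (1−u)^{−2} = Σ_{n≥0} C(n+1, 1) u^n for |u|<1, with u = w/(12):
  c_n = C(n+1, 1) / (12)^(n+2).
  c_0 = 1/(12)^2 = 1/144.
  c_1 = 2/(12)^3 = 1/864.
  c_2 = 3/(12)^4 = 1/6912.
The series is valid for |w/d| < 1, i.e. |z − z₀| < |d|.
Radius of convergence: R = |9 − z₀| = |12| = 12 (distance from z₀ to the singularity z = 9).

c_0 = 1/144, c_1 = 1/864, c_2 = 1/6912; R = 12.


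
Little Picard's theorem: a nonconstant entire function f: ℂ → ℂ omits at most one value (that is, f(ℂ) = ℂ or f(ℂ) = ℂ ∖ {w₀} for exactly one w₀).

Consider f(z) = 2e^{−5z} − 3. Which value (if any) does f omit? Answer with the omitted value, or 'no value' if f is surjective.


Little Picard bounds the complement of f(ℂ) to at most one point.
e^{−5z} is never zero on ℂ, so 2·e^{−5z} takes every value in ℂ ∖ {0}. Adding -3 shifts the range to ℂ ∖ {-3}. Thus f omits exactly the value -3.

Omitted value: -3.


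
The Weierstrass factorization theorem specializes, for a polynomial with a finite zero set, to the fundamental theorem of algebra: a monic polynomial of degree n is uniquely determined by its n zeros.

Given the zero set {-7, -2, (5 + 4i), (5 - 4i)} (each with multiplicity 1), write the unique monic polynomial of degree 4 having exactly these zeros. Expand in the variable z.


The polynomial is p(z) = ∏_{α ∈ S} (z − α), where S = {-7, -2, (5 + 4i), (5 - 4i)}.
Expanding the product yields: p(z) = z^4 -z^3 -35·z^2 + 229·z + 574.
Note conjugate pairs combine to real quadratics: (z − (5+4i))(z − (5−4i)) = z² − 10z + 41.
The resulting polynomial has degree 4 and real coefficients as required.

p(z) = z^4 -z^3 -35·z^2 + 229·z + 574.


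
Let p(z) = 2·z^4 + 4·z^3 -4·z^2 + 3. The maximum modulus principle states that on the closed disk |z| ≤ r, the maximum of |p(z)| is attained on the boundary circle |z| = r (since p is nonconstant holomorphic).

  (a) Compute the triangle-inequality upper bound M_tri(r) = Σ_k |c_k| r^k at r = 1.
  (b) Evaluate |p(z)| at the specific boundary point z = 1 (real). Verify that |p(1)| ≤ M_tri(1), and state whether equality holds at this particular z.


Coefficients: c_0 = 3, c_1 = 0, c_2 = -4, c_3 = 4, c_4 = 2. Radius r = 1.
Part (a). Triangle bound: M_tri(r) = Σ_k |c_k| r^k
  = |3|·1^0 + |0|·1^1 + |-4|·1^2 + |4|·1^3 + |2|·1^4
  = 3 + 0 + 4 + 4 + 2 = 13.
This bounds M(r) := max_{|z|=r} |p(z)| from above; equality holds iff all terms c_k z^k can be made to align in phase at a single z on |z|=r.
Part (b). At z = 1 (real, on the circle |z| = r):
  p(1) = (3)·1^0 + (0)·1^1 + (-4)·1^2 + (4)·1^3 + (2)·1^4 = 5.
  |p(1)| = 5.
Check: |p(1)| = 5 ≤ 13 = M_tri(1). ✓ Equality does not hold at z = 1 (the coefficients have mixed signs, so the terms do not all align in phase there).

M_tri(1) = 13; |p(1)| = 5; equality at z=1: no.


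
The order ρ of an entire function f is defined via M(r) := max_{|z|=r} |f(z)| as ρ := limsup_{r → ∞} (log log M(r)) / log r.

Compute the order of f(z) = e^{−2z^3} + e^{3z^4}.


Each summand is entire of order 3 and 4 respectively (as in the single-exponential case). The order of a sum is at most the max of the orders, so ρ ≤ 4. For the lower bound: on |z|=r choose arg z so that 3z^4 is real positive; then |e^{3z^4}| = e^{3r^4} while |e^{-2z^3}| ≤ e^{2r^3} = o(e^{3r^4}). So |f| ≥ e^{3r^4}(1 − o(1)) and ρ ≥ 4. Hence ρ = max(3, 4) = 4.
Therefore ρ = 4.

Order ρ = 4.


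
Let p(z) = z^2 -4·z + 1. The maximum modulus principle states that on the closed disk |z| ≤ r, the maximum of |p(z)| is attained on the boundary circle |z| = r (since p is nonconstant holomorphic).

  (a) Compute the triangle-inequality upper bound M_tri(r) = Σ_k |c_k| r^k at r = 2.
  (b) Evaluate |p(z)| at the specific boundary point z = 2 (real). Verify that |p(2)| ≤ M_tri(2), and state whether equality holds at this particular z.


Coefficients: c_0 = 1, c_1 = -4, c_2 = 1. Radius r = 2.
Part (a). Triangle bound: M_tri(r) = Σ_k |c_k| r^k
  = |1|·2^0 + |-4|·2^1 + |1|·2^2
  = 1 + 8 + 4 = 13.
This bounds M(r) := max_{|z|=r} |p(z)| from above; equality holds iff all terms c_k z^k can be made to align in phase at a single z on |z|=r.
Part (b). At z = 2 (real, on the circle |z| = r):
  p(2) = (1)·2^0 + (-4)·2^1 + (1)·2^2 = -3.
  |p(2)| = 3.
Check: |p(2)| = 3 ≤ 13 = M_tri(2). ✓ Equality does not hold at z = 2 (the coefficients have mixed signs, so the terms do not all align in phase there).

M_tri(2) = 13; |p(2)| = 3; equality at z=2: no.


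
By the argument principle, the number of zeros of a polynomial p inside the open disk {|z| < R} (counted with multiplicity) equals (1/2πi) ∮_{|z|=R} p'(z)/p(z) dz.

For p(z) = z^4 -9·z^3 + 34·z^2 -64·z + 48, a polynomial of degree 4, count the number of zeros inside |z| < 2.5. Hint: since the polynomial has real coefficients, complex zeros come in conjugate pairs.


The zeros of p are: 2, 3, (2 + 2i), (2 - 2i).
Their magnitudes are: 2, 3, 2.828, 2.828.
Zeros with |z| < R = 2.5: 2.
Count = 1.
By the argument principle, (1/2πi) ∮_{|z|=R} p'(z)/p(z) dz equals exactly this count.

Number of zeros inside |z| < 2.5: 1.


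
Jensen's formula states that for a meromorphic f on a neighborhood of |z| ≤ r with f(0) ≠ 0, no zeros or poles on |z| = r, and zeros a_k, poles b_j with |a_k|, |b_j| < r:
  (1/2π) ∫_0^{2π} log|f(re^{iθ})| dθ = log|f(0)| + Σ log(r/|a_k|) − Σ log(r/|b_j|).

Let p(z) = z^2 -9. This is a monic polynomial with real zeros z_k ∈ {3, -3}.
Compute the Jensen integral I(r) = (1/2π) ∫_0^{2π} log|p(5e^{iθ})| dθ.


Zeros: -3, 3; r = 5.
Inside |z| < r: -3, 3. Outside (|z| ≥ r): ∅.
p(0) = -9, so log|p(0)| = log(9) = 2.1972.
Apply Jensen: I(r) = log|p(0)| + Σ_k log(r/|z_k|), summed over zeros inside |z| < r.
  log(r/|z_k|) for z_k = 3: log(5/3) = 0.5108
  log(r/|z_k|) for z_k = -3: log(5/3) = 0.5108
Sum over inside zeros: 1.0217.
I(r) = log|p(0)| + (inside sum) = 2.1972 + 1.0217 = 3.2189.
Closed form (all zeros inside, monic): I(r) = n·log(r) = 2·log(5) = 3.2189. ✓

I(r) ≈ 3.2189.
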